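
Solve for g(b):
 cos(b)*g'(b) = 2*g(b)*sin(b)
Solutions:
 g(b) = C1/cos(b)^2


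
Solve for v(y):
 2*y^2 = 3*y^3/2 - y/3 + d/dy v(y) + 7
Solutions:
 v(y) = C1 - 3*y^4/8 + 2*y^3/3 + y^2/6 - 7*y


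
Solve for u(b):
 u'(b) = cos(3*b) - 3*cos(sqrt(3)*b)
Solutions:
 u(b) = C1 + sin(3*b)/3 - sqrt(3)*sin(sqrt(3)*b)


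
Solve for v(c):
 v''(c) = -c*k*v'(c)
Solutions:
 v(c) = Piecewise((-sqrt(2)*sqrt(pi)*C1*erf(sqrt(2)*c*sqrt(k)/2)/(2*sqrt(k)) - C2, (k > 0) | (k < 0)), (-C1*c - C2, True))


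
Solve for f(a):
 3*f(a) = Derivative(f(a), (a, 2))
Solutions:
 f(a) = C1*exp(-sqrt(3)*a) + C2*exp(sqrt(3)*a)


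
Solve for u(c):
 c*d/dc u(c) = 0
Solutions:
 u(c) = C1


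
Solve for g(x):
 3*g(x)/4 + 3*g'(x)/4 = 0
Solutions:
 g(x) = C1*exp(-x)


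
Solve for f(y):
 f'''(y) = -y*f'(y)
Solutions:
 f(y) = C1 + Integral(C2*airyai(-y) + C3*airybi(-y), y)


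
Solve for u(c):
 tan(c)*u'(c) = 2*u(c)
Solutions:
 u(c) = C1*sin(c)^2


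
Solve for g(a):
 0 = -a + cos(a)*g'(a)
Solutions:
 g(a) = C1 + Integral(a/cos(a), a)


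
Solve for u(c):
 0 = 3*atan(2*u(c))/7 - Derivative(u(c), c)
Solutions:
 Integral(1/atan(2*_y), (_y, u(c))) = C1 + 3*c/7


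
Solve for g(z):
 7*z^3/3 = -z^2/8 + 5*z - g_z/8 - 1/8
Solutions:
 g(z) = C1 - 14*z^4/3 - z^3/3 + 20*z^2 - z


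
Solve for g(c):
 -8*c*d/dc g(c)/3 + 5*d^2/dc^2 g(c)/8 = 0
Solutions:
 g(c) = C1 + C2*erfi(4*sqrt(30)*c/15)


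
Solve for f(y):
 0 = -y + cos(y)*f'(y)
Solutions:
 f(y) = C1 + Integral(y/cos(y), y)


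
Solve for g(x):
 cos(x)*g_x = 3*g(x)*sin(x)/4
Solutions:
 g(x) = C1/cos(x)^(3/4)


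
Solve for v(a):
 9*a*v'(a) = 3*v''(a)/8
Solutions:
 v(a) = C1 + C2*erfi(2*sqrt(3)*a)


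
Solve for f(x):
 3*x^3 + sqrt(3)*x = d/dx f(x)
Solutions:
 f(x) = C1 + 3*x^4/4 + sqrt(3)*x^2/2


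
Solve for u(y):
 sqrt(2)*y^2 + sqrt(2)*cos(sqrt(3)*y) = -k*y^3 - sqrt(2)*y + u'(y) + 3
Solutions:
 u(y) = C1 + k*y^4/4 + sqrt(2)*y^3/3 + sqrt(2)*y^2/2 - 3*y + sqrt(6)*sin(sqrt(3)*y)/3


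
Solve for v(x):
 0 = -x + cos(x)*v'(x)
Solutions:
 v(x) = C1 + Integral(x/cos(x), x)


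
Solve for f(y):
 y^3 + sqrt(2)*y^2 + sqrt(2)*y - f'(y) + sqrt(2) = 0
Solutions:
 f(y) = C1 + y^4/4 + sqrt(2)*y^3/3 + sqrt(2)*y^2/2 + sqrt(2)*y


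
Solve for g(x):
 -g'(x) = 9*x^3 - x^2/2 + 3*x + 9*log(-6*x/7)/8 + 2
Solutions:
 g(x) = C1 - 9*x^4/4 + x^3/6 - 3*x^2/2 - 9*x*log(-x)/8 + x*(-9*log(6) - 7 + 9*log(7))/8


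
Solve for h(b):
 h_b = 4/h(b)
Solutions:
 h(b) = -sqrt(C1 + 8*b)
 h(b) = sqrt(C1 + 8*b)


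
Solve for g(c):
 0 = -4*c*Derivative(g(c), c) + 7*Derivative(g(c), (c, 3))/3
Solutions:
 g(c) = C1 + Integral(C2*airyai(12^(1/3)*7^(2/3)*c/7) + C3*airybi(12^(1/3)*7^(2/3)*c/7), c)


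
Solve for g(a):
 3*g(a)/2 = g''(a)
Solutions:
 g(a) = C1*exp(-sqrt(6)*a/2) + C2*exp(sqrt(6)*a/2)


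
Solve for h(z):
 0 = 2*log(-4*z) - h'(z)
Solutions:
 h(z) = C1 + 2*z*log(-z) + 2*z*(-1 + 2*log(2))


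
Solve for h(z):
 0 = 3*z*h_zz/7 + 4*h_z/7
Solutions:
 h(z) = C1 + C2/z^(1/3)


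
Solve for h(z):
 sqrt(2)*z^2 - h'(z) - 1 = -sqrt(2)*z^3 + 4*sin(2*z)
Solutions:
 h(z) = C1 + sqrt(2)*z^4/4 + sqrt(2)*z^3/3 - z + 2*cos(2*z)


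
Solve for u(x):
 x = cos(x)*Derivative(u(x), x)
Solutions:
 u(x) = C1 + Integral(x/cos(x), x)


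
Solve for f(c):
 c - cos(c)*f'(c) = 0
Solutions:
 f(c) = C1 + Integral(c/cos(c), c)


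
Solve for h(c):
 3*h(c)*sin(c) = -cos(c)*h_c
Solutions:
 h(c) = C1*cos(c)^3


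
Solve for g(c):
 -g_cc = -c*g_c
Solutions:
 g(c) = C1 + C2*erfi(sqrt(2)*c/2)


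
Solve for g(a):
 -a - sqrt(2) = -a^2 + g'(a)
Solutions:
 g(a) = C1 + a^3/3 - a^2/2 - sqrt(2)*a


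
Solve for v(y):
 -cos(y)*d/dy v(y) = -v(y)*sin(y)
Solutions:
 v(y) = C1/cos(y)


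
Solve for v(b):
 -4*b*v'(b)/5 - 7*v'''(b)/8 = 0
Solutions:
 v(b) = C1 + Integral(C2*airyai(-2*70^(2/3)*b/35) + C3*airybi(-2*70^(2/3)*b/35), b)


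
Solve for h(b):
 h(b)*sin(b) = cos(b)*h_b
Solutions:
 h(b) = C1/cos(b)


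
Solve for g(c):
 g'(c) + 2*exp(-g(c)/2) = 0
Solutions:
 g(c) = 2*log(C1 - c)


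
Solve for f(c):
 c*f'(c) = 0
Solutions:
 f(c) = C1


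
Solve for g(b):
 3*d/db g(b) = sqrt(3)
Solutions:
 g(b) = C1 + sqrt(3)*b/3


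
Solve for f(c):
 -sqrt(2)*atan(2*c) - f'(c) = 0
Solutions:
 f(c) = C1 - sqrt(2)*(c*atan(2*c) - log(4*c^2 + 1)/4)


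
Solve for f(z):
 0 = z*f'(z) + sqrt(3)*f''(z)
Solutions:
 f(z) = C1 + C2*erf(sqrt(2)*3^(3/4)*z/6)


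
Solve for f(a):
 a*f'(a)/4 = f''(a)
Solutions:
 f(a) = C1 + C2*erfi(sqrt(2)*a/4)


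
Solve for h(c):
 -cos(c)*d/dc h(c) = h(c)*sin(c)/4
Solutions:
 h(c) = C1*cos(c)^(1/4)


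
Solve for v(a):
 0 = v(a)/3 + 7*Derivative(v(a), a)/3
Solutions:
 v(a) = C1*exp(-a/7)


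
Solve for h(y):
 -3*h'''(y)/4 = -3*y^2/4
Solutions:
 h(y) = C1 + C2*y + C3*y^2 + y^5/60


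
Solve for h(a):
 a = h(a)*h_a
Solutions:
 h(a) = -sqrt(C1 + a^2)
 h(a) = sqrt(C1 + a^2)


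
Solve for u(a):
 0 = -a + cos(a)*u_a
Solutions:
 u(a) = C1 + Integral(a/cos(a), a)


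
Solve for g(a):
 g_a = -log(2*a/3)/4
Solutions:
 g(a) = C1 - a*log(a)/4 - a*log(2)/4 + a/4 + a*log(3)/4


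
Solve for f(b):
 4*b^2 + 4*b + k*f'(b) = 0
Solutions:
 f(b) = C1 - 4*b^3/(3*k) - 2*b^2/k


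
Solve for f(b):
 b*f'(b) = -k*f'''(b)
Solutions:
 f(b) = C1 + Integral(C2*airyai(b*(-1/k)^(1/3)) + C3*airybi(b*(-1/k)^(1/3)), b)


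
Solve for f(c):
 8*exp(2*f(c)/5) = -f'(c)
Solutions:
 f(c) = 5*log(-sqrt(-1/(C1 - 8*c))) - 5*log(2) + 5*log(10)/2
 f(c) = 5*log(-1/(C1 - 8*c))/2 - 5*log(2) + 5*log(10)/2


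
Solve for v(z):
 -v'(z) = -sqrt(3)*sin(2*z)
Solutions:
 v(z) = C1 - sqrt(3)*cos(2*z)/2


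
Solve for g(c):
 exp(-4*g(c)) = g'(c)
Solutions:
 g(c) = log(-I*(C1 + 4*c)^(1/4))
 g(c) = log(I*(C1 + 4*c)^(1/4))
 g(c) = log(-(C1 + 4*c)^(1/4))
 g(c) = log(C1 + 4*c)/4


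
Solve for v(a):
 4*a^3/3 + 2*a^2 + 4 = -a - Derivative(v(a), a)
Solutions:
 v(a) = C1 - a^4/3 - 2*a^3/3 - a^2/2 - 4*a


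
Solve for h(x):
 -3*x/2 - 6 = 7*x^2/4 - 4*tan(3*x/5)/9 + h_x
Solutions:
 h(x) = C1 - 7*x^3/12 - 3*x^2/4 - 6*x - 20*log(cos(3*x/5))/27


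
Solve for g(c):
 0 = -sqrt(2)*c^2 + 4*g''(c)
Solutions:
 g(c) = C1 + C2*c + sqrt(2)*c^4/48


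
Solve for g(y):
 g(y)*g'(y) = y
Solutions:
 g(y) = -sqrt(C1 + y^2)
 g(y) = sqrt(C1 + y^2)


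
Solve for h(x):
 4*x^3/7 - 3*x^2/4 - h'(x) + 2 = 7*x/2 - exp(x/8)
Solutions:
 h(x) = C1 + x^4/7 - x^3/4 - 7*x^2/4 + 2*x + 8*exp(x/8)


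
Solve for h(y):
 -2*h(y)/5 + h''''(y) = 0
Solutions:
 h(y) = C1*exp(-2^(1/4)*5^(3/4)*y/5) + C2*exp(2^(1/4)*5^(3/4)*y/5) + C3*sin(2^(1/4)*5^(3/4)*y/5) + C4*cos(2^(1/4)*5^(3/4)*y/5)


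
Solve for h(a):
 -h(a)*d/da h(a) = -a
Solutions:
 h(a) = -sqrt(C1 + a^2)
 h(a) = sqrt(C1 + a^2)


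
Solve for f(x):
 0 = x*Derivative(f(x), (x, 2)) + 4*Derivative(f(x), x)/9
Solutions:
 f(x) = C1 + C2*x^(5/9)


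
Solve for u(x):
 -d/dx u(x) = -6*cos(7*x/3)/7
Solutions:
 u(x) = C1 + 18*sin(7*x/3)/49


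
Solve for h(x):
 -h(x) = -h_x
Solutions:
 h(x) = C1*exp(x)


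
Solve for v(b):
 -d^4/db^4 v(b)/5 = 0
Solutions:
 v(b) = C1 + C2*b + C3*b^2 + C4*b^3


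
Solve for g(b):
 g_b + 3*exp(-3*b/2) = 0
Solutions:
 g(b) = C1 + 2*exp(-3*b/2)


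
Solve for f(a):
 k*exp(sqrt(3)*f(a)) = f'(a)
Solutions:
 f(a) = sqrt(3)*(2*log(-1/(C1 + a*k)) - log(3))/6


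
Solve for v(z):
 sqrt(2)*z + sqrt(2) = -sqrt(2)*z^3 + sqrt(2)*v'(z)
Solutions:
 v(z) = C1 + z^4/4 + z^2/2 + z


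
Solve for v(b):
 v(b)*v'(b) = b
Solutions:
 v(b) = -sqrt(C1 + b^2)
 v(b) = sqrt(C1 + b^2)


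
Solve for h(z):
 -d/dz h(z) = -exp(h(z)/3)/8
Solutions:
 h(z) = 3*log(-1/(C1 + z)) + 3*log(24)


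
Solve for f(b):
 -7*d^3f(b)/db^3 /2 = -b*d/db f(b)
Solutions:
 f(b) = C1 + Integral(C2*airyai(2^(1/3)*7^(2/3)*b/7) + C3*airybi(2^(1/3)*7^(2/3)*b/7), b)


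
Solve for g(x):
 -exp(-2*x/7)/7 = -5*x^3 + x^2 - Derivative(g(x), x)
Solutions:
 g(x) = C1 - 5*x^4/4 + x^3/3 - exp(-2*x/7)/2


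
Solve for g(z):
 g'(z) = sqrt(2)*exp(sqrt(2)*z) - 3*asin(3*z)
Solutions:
 g(z) = C1 - 3*z*asin(3*z) - sqrt(1 - 9*z^2) + exp(sqrt(2)*z)


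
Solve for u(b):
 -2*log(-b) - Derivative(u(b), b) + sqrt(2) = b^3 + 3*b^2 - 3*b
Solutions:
 u(b) = C1 - b^4/4 - b^3 + 3*b^2/2 - 2*b*log(-b) + b*(sqrt(2) + 2)


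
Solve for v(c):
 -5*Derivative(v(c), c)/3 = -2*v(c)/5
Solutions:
 v(c) = C1*exp(6*c/25)


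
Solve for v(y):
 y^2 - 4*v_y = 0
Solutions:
 v(y) = C1 + y^3/12


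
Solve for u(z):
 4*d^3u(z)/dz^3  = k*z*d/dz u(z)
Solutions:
 u(z) = C1 + Integral(C2*airyai(2^(1/3)*k^(1/3)*z/2) + C3*airybi(2^(1/3)*k^(1/3)*z/2), z)


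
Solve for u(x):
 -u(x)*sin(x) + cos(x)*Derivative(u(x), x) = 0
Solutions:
 u(x) = C1/cos(x)


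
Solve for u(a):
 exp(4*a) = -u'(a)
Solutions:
 u(a) = C1 - exp(4*a)/4


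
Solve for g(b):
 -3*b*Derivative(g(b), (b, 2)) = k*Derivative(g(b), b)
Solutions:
 g(b) = C1 + b^(1 - re(k)/3)*(C2*sin(log(b)*Abs(im(k))/3) + C3*cos(log(b)*im(k)/3))


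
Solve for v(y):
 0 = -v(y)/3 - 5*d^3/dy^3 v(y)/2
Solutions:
 v(y) = C3*exp(-15^(2/3)*2^(1/3)*y/15) + (C1*sin(2^(1/3)*3^(1/6)*5^(2/3)*y/10) + C2*cos(2^(1/3)*3^(1/6)*5^(2/3)*y/10))*exp(15^(2/3)*2^(1/3)*y/30)


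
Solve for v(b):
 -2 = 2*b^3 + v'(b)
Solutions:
 v(b) = C1 - b^4/2 - 2*b


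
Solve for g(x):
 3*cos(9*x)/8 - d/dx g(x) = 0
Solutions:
 g(x) = C1 + sin(9*x)/24


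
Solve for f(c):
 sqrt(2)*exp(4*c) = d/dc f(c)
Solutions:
 f(c) = C1 + sqrt(2)*exp(4*c)/4


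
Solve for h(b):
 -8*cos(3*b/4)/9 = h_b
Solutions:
 h(b) = C1 - 32*sin(3*b/4)/27


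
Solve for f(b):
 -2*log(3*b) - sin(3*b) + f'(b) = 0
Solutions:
 f(b) = C1 + 2*b*log(b) - 2*b + 2*b*log(3) - cos(3*b)/3


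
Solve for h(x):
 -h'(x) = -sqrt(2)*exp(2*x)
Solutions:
 h(x) = C1 + sqrt(2)*exp(2*x)/2


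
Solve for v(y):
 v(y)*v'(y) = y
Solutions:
 v(y) = -sqrt(C1 + y^2)
 v(y) = sqrt(C1 + y^2)


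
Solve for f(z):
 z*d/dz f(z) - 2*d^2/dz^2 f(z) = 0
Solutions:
 f(z) = C1 + C2*erfi(z/2)


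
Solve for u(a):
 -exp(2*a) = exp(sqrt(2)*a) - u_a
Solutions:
 u(a) = C1 + exp(2*a)/2 + sqrt(2)*exp(sqrt(2)*a)/2


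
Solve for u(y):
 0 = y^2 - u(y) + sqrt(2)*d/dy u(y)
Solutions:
 u(y) = C1*exp(sqrt(2)*y/2) + y^2 + 2*sqrt(2)*y + 4


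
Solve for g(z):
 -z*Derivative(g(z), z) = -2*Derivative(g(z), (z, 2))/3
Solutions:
 g(z) = C1 + C2*erfi(sqrt(3)*z/2)


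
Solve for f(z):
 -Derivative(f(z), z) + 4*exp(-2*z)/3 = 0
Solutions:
 f(z) = C1 - 2*exp(-2*z)/3


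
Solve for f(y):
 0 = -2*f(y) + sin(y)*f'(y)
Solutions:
 f(y) = C1*(cos(y) - 1)/(cos(y) + 1)


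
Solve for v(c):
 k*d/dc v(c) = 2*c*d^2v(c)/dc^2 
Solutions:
 v(c) = C1 + c^(re(k)/2 + 1)*(C2*sin(log(c)*Abs(im(k))/2) + C3*cos(log(c)*im(k)/2))


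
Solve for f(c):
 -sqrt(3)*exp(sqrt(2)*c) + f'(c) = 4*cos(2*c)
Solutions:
 f(c) = C1 + sqrt(6)*exp(sqrt(2)*c)/2 + 2*sin(2*c)


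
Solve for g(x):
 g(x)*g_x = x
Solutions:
 g(x) = -sqrt(C1 + x^2)
 g(x) = sqrt(C1 + x^2)


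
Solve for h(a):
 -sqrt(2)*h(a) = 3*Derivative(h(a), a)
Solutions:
 h(a) = C1*exp(-sqrt(2)*a/3)


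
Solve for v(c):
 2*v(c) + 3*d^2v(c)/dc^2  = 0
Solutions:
 v(c) = C1*sin(sqrt(6)*c/3) + C2*cos(sqrt(6)*c/3)


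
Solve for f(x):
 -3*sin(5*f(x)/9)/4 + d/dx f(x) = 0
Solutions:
 -3*x/4 + 9*log(cos(5*f(x)/9) - 1)/10 - 9*log(cos(5*f(x)/9) + 1)/10 = C1


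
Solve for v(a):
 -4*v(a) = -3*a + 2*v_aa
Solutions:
 v(a) = C1*sin(sqrt(2)*a) + C2*cos(sqrt(2)*a) + 3*a/4


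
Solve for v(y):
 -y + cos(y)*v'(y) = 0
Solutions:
 v(y) = C1 + Integral(y/cos(y), y)


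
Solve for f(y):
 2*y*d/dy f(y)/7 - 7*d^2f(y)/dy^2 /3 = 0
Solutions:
 f(y) = C1 + C2*erfi(sqrt(3)*y/7)


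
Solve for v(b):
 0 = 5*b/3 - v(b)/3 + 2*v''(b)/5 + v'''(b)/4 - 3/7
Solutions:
 v(b) = C1*exp(-b*(32*2^(2/3)/(15*sqrt(3065) + 869)^(1/3) + 2^(1/3)*(15*sqrt(3065) + 869)^(1/3) + 16)/30)*sin(2^(1/3)*sqrt(3)*b*(-(15*sqrt(3065) + 869)^(1/3) + 32*2^(1/3)/(15*sqrt(3065) + 869)^(1/3))/30) + C2*exp(-b*(32*2^(2/3)/(15*sqrt(3065) + 869)^(1/3) + 2^(1/3)*(15*sqrt(3065) + 869)^(1/3) + 16)/30)*cos(2^(1/3)*sqrt(3)*b*(-(15*sqrt(3065) + 869)^(1/3) + 32*2^(1/3)/(15*sqrt(3065) + 869)^(1/3))/30) + C3*exp(b*(-8 + 32*2^(2/3)/(15*sqrt(3065) + 869)^(1/3) + 2^(1/3)*(15*sqrt(3065) + 869)^(1/3))/15) + 5*b - 9/7


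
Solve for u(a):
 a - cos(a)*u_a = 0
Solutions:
 u(a) = C1 + Integral(a/cos(a), a)


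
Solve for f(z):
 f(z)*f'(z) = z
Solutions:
 f(z) = -sqrt(C1 + z^2)
 f(z) = sqrt(C1 + z^2)


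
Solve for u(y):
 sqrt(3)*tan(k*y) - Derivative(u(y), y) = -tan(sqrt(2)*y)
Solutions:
 u(y) = C1 + sqrt(3)*Piecewise((-log(cos(k*y))/k, Ne(k, 0)), (0, True)) - sqrt(2)*log(cos(sqrt(2)*y))/2


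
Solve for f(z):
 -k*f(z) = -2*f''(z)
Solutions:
 f(z) = C1*exp(-sqrt(2)*sqrt(k)*z/2) + C2*exp(sqrt(2)*sqrt(k)*z/2)


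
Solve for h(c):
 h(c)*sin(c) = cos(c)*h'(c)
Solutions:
 h(c) = C1/cos(c)


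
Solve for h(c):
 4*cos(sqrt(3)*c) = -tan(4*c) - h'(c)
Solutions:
 h(c) = C1 + log(cos(4*c))/4 - 4*sqrt(3)*sin(sqrt(3)*c)/3


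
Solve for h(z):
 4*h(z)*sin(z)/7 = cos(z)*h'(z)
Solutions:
 h(z) = C1/cos(z)^(4/7)


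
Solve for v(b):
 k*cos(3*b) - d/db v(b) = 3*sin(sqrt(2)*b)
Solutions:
 v(b) = C1 + k*sin(3*b)/3 + 3*sqrt(2)*cos(sqrt(2)*b)/2


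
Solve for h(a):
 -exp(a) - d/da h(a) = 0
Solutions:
 h(a) = C1 - exp(a)


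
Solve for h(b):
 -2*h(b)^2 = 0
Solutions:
 h(b) = 0


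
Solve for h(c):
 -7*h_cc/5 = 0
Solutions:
 h(c) = C1 + C2*c


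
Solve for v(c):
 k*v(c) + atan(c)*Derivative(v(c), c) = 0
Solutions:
 v(c) = C1*exp(-k*Integral(1/atan(c), c))


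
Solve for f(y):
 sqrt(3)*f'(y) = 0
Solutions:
 f(y) = C1


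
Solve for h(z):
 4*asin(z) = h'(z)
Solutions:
 h(z) = C1 + 4*z*asin(z) + 4*sqrt(1 - z^2)


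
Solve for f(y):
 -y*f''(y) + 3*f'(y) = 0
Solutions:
 f(y) = C1 + C2*y^4


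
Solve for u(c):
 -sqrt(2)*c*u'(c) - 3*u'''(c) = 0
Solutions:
 u(c) = C1 + Integral(C2*airyai(-2^(1/6)*3^(2/3)*c/3) + C3*airybi(-2^(1/6)*3^(2/3)*c/3), c)


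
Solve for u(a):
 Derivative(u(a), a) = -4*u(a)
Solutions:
 u(a) = C1*exp(-4*a)


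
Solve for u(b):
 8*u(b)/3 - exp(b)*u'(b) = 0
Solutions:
 u(b) = C1*exp(-8*exp(-b)/3)


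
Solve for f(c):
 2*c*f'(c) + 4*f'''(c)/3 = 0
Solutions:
 f(c) = C1 + Integral(C2*airyai(-2^(2/3)*3^(1/3)*c/2) + C3*airybi(-2^(2/3)*3^(1/3)*c/2), c)


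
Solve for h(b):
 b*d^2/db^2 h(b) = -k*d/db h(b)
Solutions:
 h(b) = C1 + b^(1 - re(k))*(C2*sin(log(b)*Abs(im(k))) + C3*cos(log(b)*im(k)))


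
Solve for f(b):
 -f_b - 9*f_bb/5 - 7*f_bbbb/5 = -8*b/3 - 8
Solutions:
 f(b) = C1 + C2*exp(b*(-6*98^(1/3)/(35 + sqrt(1981))^(1/3) + 28^(1/3)*(35 + sqrt(1981))^(1/3))/28)*sin(sqrt(3)*b*(6*98^(1/3)/(35 + sqrt(1981))^(1/3) + 28^(1/3)*(35 + sqrt(1981))^(1/3))/28) + C3*exp(b*(-6*98^(1/3)/(35 + sqrt(1981))^(1/3) + 28^(1/3)*(35 + sqrt(1981))^(1/3))/28)*cos(sqrt(3)*b*(6*98^(1/3)/(35 + sqrt(1981))^(1/3) + 28^(1/3)*(35 + sqrt(1981))^(1/3))/28) + C4*exp(-b*(-6*98^(1/3)/(35 + sqrt(1981))^(1/3) + 28^(1/3)*(35 + sqrt(1981))^(1/3))/14) + 4*b^2/3 + 16*b/5


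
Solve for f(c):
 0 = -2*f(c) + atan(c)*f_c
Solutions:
 f(c) = C1*exp(2*Integral(1/atan(c), c))


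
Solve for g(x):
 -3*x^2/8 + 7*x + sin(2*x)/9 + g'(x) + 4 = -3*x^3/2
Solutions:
 g(x) = C1 - 3*x^4/8 + x^3/8 - 7*x^2/2 - 4*x + cos(2*x)/18


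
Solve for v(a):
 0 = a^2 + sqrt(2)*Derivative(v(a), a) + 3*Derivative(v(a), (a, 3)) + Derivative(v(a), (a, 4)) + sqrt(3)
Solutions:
 v(a) = C1 + C2*exp(a*(-1 + 1/(2*(sqrt(2)/2 + 1 + sqrt(-4 + (sqrt(2) + 2)^2)/2)^(1/3)) + (sqrt(2)/2 + 1 + sqrt(-4 + (sqrt(2) + 2)^2)/2)^(1/3)/2))*sin(sqrt(3)*a*(-(27*sqrt(2)/2 + 27 + 27*sqrt(-4 + (sqrt(2) + 2)^2)/2)^(1/3) + 9/(27*sqrt(2)/2 + 27 + 27*sqrt(-4 + (sqrt(2) + 2)^2)/2)^(1/3))/6) + C3*exp(a*(-1 + 1/(2*(sqrt(2)/2 + 1 + sqrt(-4 + (sqrt(2) + 2)^2)/2)^(1/3)) + (sqrt(2)/2 + 1 + sqrt(-4 + (sqrt(2) + 2)^2)/2)^(1/3)/2))*cos(sqrt(3)*a*(-(27*sqrt(2)/2 + 27 + 27*sqrt(-4 + (sqrt(2) + 2)^2)/2)^(1/3) + 9/(27*sqrt(2)/2 + 27 + 27*sqrt(-4 + (sqrt(2) + 2)^2)/2)^(1/3))/6) + C4*exp(-a*((sqrt(2)/2 + 1 + sqrt(-4 + (sqrt(2) + 2)^2)/2)^(-1/3) + 1 + (sqrt(2)/2 + 1 + sqrt(-4 + (sqrt(2) + 2)^2)/2)^(1/3))) - sqrt(2)*a^3/6 - sqrt(6)*a/2 + 3*a


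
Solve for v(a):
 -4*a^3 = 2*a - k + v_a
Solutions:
 v(a) = C1 - a^4 - a^2 + a*k


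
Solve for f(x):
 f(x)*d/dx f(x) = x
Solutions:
 f(x) = -sqrt(C1 + x^2)
 f(x) = sqrt(C1 + x^2)


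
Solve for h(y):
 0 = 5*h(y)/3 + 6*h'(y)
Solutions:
 h(y) = C1*exp(-5*y/18)


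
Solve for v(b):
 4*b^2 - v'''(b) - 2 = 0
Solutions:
 v(b) = C1 + C2*b + C3*b^2 + b^5/15 - b^3/3


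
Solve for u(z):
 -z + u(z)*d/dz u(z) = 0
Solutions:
 u(z) = -sqrt(C1 + z^2)
 u(z) = sqrt(C1 + z^2)


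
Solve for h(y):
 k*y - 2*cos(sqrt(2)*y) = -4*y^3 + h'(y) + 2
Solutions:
 h(y) = C1 + k*y^2/2 + y^4 - 2*y - sqrt(2)*sin(sqrt(2)*y)


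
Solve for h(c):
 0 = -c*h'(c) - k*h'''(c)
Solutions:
 h(c) = C1 + Integral(C2*airyai(c*(-1/k)^(1/3)) + C3*airybi(c*(-1/k)^(1/3)), c)


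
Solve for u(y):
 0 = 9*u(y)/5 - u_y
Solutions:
 u(y) = C1*exp(9*y/5)


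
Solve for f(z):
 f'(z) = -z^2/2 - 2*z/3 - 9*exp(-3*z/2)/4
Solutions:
 f(z) = C1 - z^3/6 - z^2/3 + 3*exp(-3*z/2)/2


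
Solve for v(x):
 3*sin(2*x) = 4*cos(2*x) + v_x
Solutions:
 v(x) = C1 - 2*sin(2*x) - 3*cos(2*x)/2


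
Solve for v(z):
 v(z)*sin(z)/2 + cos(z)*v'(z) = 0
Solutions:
 v(z) = C1*sqrt(cos(z))


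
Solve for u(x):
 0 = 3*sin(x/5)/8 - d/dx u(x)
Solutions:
 u(x) = C1 - 15*cos(x/5)/8


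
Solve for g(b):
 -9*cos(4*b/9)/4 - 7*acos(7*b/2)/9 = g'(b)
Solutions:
 g(b) = C1 - 7*b*acos(7*b/2)/9 + sqrt(4 - 49*b^2)/9 - 81*sin(4*b/9)/16


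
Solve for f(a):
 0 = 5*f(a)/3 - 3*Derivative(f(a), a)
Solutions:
 f(a) = C1*exp(5*a/9)


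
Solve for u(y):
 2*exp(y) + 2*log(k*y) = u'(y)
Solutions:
 u(y) = C1 + 2*y*log(k*y) - 2*y + 2*exp(y)


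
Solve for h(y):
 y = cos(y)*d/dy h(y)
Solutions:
 h(y) = C1 + Integral(y/cos(y), y)


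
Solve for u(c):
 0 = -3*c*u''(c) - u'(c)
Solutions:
 u(c) = C1 + C2*c^(2/3)


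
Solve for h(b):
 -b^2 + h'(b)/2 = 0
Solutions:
 h(b) = C1 + 2*b^3/3


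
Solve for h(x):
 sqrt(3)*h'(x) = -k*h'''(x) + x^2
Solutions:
 h(x) = C1 + C2*exp(-3^(1/4)*x*sqrt(-1/k)) + C3*exp(3^(1/4)*x*sqrt(-1/k)) - 2*k*x/3 + sqrt(3)*x^3/9


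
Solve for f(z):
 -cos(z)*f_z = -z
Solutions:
 f(z) = C1 + Integral(z/cos(z), z)


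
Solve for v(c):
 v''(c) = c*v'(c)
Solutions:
 v(c) = C1 + C2*erfi(sqrt(2)*c/2)


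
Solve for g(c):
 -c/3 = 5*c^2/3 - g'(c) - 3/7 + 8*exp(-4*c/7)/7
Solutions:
 g(c) = C1 + 5*c^3/9 + c^2/6 - 3*c/7 - 2*exp(-4*c/7)


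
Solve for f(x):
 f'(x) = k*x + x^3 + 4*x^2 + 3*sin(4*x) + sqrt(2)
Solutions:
 f(x) = C1 + k*x^2/2 + x^4/4 + 4*x^3/3 + sqrt(2)*x - 3*cos(4*x)/4


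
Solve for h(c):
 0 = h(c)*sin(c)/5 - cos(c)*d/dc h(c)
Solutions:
 h(c) = C1/cos(c)^(1/5)


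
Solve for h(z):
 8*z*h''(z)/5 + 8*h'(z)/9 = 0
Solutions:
 h(z) = C1 + C2*z^(4/9)


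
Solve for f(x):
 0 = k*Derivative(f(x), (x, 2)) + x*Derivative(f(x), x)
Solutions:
 f(x) = C1 + C2*sqrt(k)*erf(sqrt(2)*x*sqrt(1/k)/2)


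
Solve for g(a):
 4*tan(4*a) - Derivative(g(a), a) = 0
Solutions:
 g(a) = C1 - log(cos(4*a))


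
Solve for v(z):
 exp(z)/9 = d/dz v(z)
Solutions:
 v(z) = C1 + exp(z)/9


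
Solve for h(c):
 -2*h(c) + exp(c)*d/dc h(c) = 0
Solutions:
 h(c) = C1*exp(-2*exp(-c))


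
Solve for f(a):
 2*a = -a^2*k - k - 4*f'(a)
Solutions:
 f(a) = C1 - a^3*k/12 - a^2/4 - a*k/4


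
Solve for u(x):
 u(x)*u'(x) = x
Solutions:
 u(x) = -sqrt(C1 + x^2)
 u(x) = sqrt(C1 + x^2)


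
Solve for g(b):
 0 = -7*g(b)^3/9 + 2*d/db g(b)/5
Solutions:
 g(b) = -3*sqrt(-1/(C1 + 35*b))
 g(b) = 3*sqrt(-1/(C1 + 35*b))


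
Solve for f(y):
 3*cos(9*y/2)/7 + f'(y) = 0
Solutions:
 f(y) = C1 - 2*sin(9*y/2)/21


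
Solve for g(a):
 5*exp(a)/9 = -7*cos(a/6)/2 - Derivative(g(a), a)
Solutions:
 g(a) = C1 - 5*exp(a)/9 - 21*sin(a/6)


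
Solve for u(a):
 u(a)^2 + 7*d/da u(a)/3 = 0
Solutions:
 u(a) = 7/(C1 + 3*a)


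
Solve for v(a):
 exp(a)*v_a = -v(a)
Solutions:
 v(a) = C1*exp(exp(-a))


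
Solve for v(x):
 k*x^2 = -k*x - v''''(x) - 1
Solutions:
 v(x) = C1 + C2*x + C3*x^2 + C4*x^3 - k*x^6/360 - k*x^5/120 - x^4/24


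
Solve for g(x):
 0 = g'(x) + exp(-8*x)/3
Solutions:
 g(x) = C1 + exp(-8*x)/24


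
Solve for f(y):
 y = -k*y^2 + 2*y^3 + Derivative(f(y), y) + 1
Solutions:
 f(y) = C1 + k*y^3/3 - y^4/2 + y^2/2 - y


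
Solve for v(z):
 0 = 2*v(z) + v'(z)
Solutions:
 v(z) = C1*exp(-2*z)


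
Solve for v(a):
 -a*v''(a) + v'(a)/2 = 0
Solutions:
 v(a) = C1 + C2*a^(3/2)


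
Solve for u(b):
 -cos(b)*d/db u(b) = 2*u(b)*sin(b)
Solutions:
 u(b) = C1*cos(b)^2


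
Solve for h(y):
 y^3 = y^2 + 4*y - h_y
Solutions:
 h(y) = C1 - y^4/4 + y^3/3 + 2*y^2


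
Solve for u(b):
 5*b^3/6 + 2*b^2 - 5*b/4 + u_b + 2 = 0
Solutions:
 u(b) = C1 - 5*b^4/24 - 2*b^3/3 + 5*b^2/8 - 2*b


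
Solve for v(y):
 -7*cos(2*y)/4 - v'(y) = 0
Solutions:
 v(y) = C1 - 7*sin(2*y)/8


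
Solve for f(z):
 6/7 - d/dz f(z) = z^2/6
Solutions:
 f(z) = C1 - z^3/18 + 6*z/7


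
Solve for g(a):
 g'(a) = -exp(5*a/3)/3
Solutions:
 g(a) = C1 - exp(5*a/3)/5


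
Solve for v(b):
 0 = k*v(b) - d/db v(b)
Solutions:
 v(b) = C1*exp(b*k)


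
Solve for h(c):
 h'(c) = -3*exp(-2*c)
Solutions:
 h(c) = C1 + 3*exp(-2*c)/2


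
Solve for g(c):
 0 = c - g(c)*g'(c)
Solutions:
 g(c) = -sqrt(C1 + c^2)
 g(c) = sqrt(C1 + c^2)


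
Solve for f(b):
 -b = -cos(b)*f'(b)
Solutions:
 f(b) = C1 + Integral(b/cos(b), b)


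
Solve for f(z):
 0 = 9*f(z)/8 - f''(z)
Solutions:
 f(z) = C1*exp(-3*sqrt(2)*z/4) + C2*exp(3*sqrt(2)*z/4)


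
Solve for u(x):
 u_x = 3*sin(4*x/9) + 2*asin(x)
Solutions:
 u(x) = C1 + 2*x*asin(x) + 2*sqrt(1 - x^2) - 27*cos(4*x/9)/4


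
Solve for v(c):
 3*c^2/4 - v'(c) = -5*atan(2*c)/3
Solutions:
 v(c) = C1 + c^3/4 + 5*c*atan(2*c)/3 - 5*log(4*c^2 + 1)/12


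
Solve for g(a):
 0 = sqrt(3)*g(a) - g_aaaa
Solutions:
 g(a) = C1*exp(-3^(1/8)*a) + C2*exp(3^(1/8)*a) + C3*sin(3^(1/8)*a) + C4*cos(3^(1/8)*a)


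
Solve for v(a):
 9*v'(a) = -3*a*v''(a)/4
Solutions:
 v(a) = C1 + C2/a^11


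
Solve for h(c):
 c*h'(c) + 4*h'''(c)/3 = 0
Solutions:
 h(c) = C1 + Integral(C2*airyai(-6^(1/3)*c/2) + C3*airybi(-6^(1/3)*c/2), c)


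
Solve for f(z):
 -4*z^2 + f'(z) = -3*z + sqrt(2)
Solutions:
 f(z) = C1 + 4*z^3/3 - 3*z^2/2 + sqrt(2)*z


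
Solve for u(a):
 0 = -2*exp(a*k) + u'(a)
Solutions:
 u(a) = C1 + 2*exp(a*k)/k


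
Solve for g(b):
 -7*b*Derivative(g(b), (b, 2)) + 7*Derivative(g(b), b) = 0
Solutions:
 g(b) = C1 + C2*b^2


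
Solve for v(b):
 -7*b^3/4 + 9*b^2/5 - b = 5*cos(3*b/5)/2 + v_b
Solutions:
 v(b) = C1 - 7*b^4/16 + 3*b^3/5 - b^2/2 - 25*sin(3*b/5)/6


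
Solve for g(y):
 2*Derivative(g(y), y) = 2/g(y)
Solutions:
 g(y) = -sqrt(C1 + 2*y)
 g(y) = sqrt(C1 + 2*y)


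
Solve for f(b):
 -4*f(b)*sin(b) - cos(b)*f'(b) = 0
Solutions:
 f(b) = C1*cos(b)^4


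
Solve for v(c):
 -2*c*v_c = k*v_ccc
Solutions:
 v(c) = C1 + Integral(C2*airyai(2^(1/3)*c*(-1/k)^(1/3)) + C3*airybi(2^(1/3)*c*(-1/k)^(1/3)), c)


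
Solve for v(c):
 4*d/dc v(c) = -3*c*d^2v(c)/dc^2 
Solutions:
 v(c) = C1 + C2/c^(1/3)


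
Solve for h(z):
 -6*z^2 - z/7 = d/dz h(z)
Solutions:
 h(z) = C1 - 2*z^3 - z^2/14


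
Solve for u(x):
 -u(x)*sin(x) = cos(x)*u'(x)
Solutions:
 u(x) = C1*cos(x)


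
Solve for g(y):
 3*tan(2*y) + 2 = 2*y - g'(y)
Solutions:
 g(y) = C1 + y^2 - 2*y + 3*log(cos(2*y))/2


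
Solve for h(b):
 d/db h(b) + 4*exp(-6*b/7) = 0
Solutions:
 h(b) = C1 + 14*exp(-6*b/7)/3


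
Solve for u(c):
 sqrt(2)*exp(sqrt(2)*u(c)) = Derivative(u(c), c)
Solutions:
 u(c) = sqrt(2)*(2*log(-1/(C1 + sqrt(2)*c)) - log(2))/4


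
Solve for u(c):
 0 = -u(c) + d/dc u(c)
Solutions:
 u(c) = C1*exp(c)


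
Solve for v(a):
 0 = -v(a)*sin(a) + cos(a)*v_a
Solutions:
 v(a) = C1/cos(a)


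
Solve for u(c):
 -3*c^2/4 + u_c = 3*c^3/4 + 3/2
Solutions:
 u(c) = C1 + 3*c^4/16 + c^3/4 + 3*c/2


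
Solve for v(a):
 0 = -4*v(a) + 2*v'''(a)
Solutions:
 v(a) = C3*exp(2^(1/3)*a) + (C1*sin(2^(1/3)*sqrt(3)*a/2) + C2*cos(2^(1/3)*sqrt(3)*a/2))*exp(-2^(1/3)*a/2)


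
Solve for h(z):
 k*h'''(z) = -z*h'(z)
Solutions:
 h(z) = C1 + Integral(C2*airyai(z*(-1/k)^(1/3)) + C3*airybi(z*(-1/k)^(1/3)), z)


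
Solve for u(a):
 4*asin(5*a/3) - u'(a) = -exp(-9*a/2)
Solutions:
 u(a) = C1 + 4*a*asin(5*a/3) + 4*sqrt(9 - 25*a^2)/5 - 2*exp(-9*a/2)/9


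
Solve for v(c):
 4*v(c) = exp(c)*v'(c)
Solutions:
 v(c) = C1*exp(-4*exp(-c))


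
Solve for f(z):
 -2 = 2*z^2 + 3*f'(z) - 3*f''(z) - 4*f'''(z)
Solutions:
 f(z) = C1 + C2*exp(z*(-3 + sqrt(57))/8) + C3*exp(-z*(3 + sqrt(57))/8) - 2*z^3/9 - 2*z^2/3 - 34*z/9


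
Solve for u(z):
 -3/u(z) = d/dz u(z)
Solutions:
 u(z) = -sqrt(C1 - 6*z)
 u(z) = sqrt(C1 - 6*z)


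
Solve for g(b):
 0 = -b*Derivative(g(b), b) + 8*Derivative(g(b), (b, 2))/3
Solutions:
 g(b) = C1 + C2*erfi(sqrt(3)*b/4)


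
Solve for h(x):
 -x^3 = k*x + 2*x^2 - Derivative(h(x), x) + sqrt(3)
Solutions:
 h(x) = C1 + k*x^2/2 + x^4/4 + 2*x^3/3 + sqrt(3)*x


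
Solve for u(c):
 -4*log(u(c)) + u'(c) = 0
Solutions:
 li(u(c)) = C1 + 4*c


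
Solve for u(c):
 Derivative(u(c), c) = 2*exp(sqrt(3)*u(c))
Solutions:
 u(c) = sqrt(3)*(2*log(-1/(C1 + 2*c)) - log(3))/6


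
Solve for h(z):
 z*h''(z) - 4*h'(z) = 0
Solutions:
 h(z) = C1 + C2*z^5


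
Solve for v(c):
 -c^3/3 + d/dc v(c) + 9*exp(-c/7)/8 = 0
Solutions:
 v(c) = C1 + c^4/12 + 63*exp(-c/7)/8


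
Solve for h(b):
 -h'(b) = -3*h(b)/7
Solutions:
 h(b) = C1*exp(3*b/7)


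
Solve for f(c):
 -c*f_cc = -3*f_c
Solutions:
 f(c) = C1 + C2*c^4


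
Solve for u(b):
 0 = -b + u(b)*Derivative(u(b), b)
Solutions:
 u(b) = -sqrt(C1 + b^2)
 u(b) = sqrt(C1 + b^2)


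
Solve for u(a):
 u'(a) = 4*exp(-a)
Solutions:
 u(a) = C1 - 4*exp(-a)


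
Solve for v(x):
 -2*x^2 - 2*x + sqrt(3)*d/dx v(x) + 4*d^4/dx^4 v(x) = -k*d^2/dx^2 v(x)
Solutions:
 v(x) = C1 + C2*exp(x*(k/((-sqrt(3) + 3*I)*(sqrt(k^3 + 81) + 9)^(1/3)) + sqrt(3)*(sqrt(k^3 + 81) + 9)^(1/3)/12 - I*(sqrt(k^3 + 81) + 9)^(1/3)/4)) + C3*exp(x*(-k/((sqrt(3) + 3*I)*(sqrt(k^3 + 81) + 9)^(1/3)) + sqrt(3)*(sqrt(k^3 + 81) + 9)^(1/3)/12 + I*(sqrt(k^3 + 81) + 9)^(1/3)/4)) + C4*exp(sqrt(3)*x*(k/(sqrt(k^3 + 81) + 9)^(1/3) - (sqrt(k^3 + 81) + 9)^(1/3))/6) + 4*sqrt(3)*k^2*x/9 - 2*k*x^2/3 - 2*k*x/3 + 2*sqrt(3)*x^3/9 + sqrt(3)*x^2/3


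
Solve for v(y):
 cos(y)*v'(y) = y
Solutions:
 v(y) = C1 + Integral(y/cos(y), y)


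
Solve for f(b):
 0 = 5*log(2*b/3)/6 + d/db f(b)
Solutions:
 f(b) = C1 - 5*b*log(b)/6 - 5*b*log(2)/6 + 5*b/6 + 5*b*log(3)/6


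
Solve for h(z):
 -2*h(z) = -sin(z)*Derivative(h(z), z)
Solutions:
 h(z) = C1*(cos(z) - 1)/(cos(z) + 1)


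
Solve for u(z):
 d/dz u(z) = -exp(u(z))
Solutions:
 u(z) = log(1/(C1 + z))


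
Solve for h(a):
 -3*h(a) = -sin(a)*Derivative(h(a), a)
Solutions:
 h(a) = C1*(cos(a) - 1)^(3/2)/(cos(a) + 1)^(3/2)


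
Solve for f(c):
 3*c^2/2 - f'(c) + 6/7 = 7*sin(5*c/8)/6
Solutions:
 f(c) = C1 + c^3/2 + 6*c/7 + 28*cos(5*c/8)/15


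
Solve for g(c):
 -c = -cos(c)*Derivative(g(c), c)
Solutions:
 g(c) = C1 + Integral(c/cos(c), c)


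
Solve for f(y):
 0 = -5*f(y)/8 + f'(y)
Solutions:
 f(y) = C1*exp(5*y/8)


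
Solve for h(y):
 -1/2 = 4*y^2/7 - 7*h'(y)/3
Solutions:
 h(y) = C1 + 4*y^3/49 + 3*y/14


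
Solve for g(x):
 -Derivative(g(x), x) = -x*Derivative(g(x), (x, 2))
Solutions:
 g(x) = C1 + C2*x^2


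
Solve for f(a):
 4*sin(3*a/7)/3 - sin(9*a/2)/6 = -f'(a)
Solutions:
 f(a) = C1 + 28*cos(3*a/7)/9 - cos(9*a/2)/27


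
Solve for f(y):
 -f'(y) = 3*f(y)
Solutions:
 f(y) = C1*exp(-3*y)


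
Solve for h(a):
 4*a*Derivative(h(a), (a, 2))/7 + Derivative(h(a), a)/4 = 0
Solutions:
 h(a) = C1 + C2*a^(9/16)


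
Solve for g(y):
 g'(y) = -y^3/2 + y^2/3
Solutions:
 g(y) = C1 - y^4/8 + y^3/9


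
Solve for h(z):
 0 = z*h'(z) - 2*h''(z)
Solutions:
 h(z) = C1 + C2*erfi(z/2)


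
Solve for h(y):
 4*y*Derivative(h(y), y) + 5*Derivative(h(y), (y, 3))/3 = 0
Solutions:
 h(y) = C1 + Integral(C2*airyai(-12^(1/3)*5^(2/3)*y/5) + C3*airybi(-12^(1/3)*5^(2/3)*y/5), y)


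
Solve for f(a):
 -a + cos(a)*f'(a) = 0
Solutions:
 f(a) = C1 + Integral(a/cos(a), a)


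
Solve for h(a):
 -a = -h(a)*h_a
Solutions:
 h(a) = -sqrt(C1 + a^2)
 h(a) = sqrt(C1 + a^2)


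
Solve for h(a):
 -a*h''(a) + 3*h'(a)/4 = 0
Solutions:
 h(a) = C1 + C2*a^(7/4)


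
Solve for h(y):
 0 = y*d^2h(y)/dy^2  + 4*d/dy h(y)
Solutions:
 h(y) = C1 + C2/y^3


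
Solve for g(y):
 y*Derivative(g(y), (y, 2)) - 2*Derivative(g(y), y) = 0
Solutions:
 g(y) = C1 + C2*y^3


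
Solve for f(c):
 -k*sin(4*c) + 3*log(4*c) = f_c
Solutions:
 f(c) = C1 + 3*c*log(c) - 3*c + 6*c*log(2) + k*cos(4*c)/4


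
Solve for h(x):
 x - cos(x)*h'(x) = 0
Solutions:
 h(x) = C1 + Integral(x/cos(x), x)


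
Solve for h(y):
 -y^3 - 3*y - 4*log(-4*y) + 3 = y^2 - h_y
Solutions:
 h(y) = C1 + y^4/4 + y^3/3 + 3*y^2/2 + 4*y*log(-y) + y*(-7 + 8*log(2))


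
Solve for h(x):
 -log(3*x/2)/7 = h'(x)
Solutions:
 h(x) = C1 - x*log(x)/7 - x*log(3)/7 + x*log(2)/7 + x/7


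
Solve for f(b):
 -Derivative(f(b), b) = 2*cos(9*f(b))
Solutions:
 f(b) = -asin((C1 + exp(36*b))/(C1 - exp(36*b)))/9 + pi/9
 f(b) = asin((C1 + exp(36*b))/(C1 - exp(36*b)))/9


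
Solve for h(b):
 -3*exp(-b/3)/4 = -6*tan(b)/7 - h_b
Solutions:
 h(b) = C1 - 3*log(tan(b)^2 + 1)/7 - 9*exp(-b/3)/4


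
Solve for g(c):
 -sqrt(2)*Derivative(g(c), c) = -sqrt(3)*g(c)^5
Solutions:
 g(c) = -(-1/(C1 + 2*sqrt(6)*c))^(1/4)
 g(c) = (-1/(C1 + 2*sqrt(6)*c))^(1/4)
 g(c) = -I*(-1/(C1 + 2*sqrt(6)*c))^(1/4)
 g(c) = I*(-1/(C1 + 2*sqrt(6)*c))^(1/4)


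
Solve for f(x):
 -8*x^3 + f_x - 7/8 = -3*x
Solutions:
 f(x) = C1 + 2*x^4 - 3*x^2/2 + 7*x/8


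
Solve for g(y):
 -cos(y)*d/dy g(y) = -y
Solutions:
 g(y) = C1 + Integral(y/cos(y), y)


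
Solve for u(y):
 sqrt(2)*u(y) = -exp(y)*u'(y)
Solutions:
 u(y) = C1*exp(sqrt(2)*exp(-y))


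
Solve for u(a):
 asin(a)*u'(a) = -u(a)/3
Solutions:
 u(a) = C1*exp(-Integral(1/asin(a), a)/3)


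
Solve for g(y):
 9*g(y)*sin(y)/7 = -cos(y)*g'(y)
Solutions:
 g(y) = C1*cos(y)^(9/7)


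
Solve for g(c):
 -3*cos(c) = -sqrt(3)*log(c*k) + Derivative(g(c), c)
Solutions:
 g(c) = C1 + sqrt(3)*c*(log(c*k) - 1) - 3*sin(c)


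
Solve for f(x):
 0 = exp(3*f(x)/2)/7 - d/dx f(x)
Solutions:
 f(x) = 2*log(-1/(C1 + 3*x))/3 + 2*log(14)/3
 f(x) = 2*log(14^(1/3)*(-1/(C1 + x))^(1/3)*(-3^(2/3) - 3*3^(1/6)*I)/6)
 f(x) = 2*log(14^(1/3)*(-1/(C1 + x))^(1/3)*(-3^(2/3) + 3*3^(1/6)*I)/6)


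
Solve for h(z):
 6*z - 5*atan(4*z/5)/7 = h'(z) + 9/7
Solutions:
 h(z) = C1 + 3*z^2 - 5*z*atan(4*z/5)/7 - 9*z/7 + 25*log(16*z^2 + 25)/56


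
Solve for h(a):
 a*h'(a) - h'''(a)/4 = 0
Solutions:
 h(a) = C1 + Integral(C2*airyai(2^(2/3)*a) + C3*airybi(2^(2/3)*a), a)


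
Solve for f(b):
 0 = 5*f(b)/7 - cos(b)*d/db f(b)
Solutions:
 f(b) = C1*(sin(b) + 1)^(5/14)/(sin(b) - 1)^(5/14)


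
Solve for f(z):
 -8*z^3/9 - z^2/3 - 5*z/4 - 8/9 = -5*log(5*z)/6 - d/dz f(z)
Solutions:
 f(z) = C1 + 2*z^4/9 + z^3/9 + 5*z^2/8 - 5*z*log(z)/6 - 5*z*log(5)/6 + 31*z/18


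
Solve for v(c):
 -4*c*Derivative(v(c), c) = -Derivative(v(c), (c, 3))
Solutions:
 v(c) = C1 + Integral(C2*airyai(2^(2/3)*c) + C3*airybi(2^(2/3)*c), c)


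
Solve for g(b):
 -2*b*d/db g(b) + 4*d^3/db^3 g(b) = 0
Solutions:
 g(b) = C1 + Integral(C2*airyai(2^(2/3)*b/2) + C3*airybi(2^(2/3)*b/2), b)


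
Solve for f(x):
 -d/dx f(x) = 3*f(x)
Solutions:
 f(x) = C1*exp(-3*x)


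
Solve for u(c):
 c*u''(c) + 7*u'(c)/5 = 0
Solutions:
 u(c) = C1 + C2/c^(2/5)


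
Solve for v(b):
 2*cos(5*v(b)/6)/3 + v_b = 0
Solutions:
 2*b/3 - 3*log(sin(5*v(b)/6) - 1)/5 + 3*log(sin(5*v(b)/6) + 1)/5 = C1


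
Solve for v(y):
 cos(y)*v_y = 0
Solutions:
 v(y) = C1


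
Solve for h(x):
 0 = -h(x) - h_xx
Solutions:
 h(x) = C1*sin(x) + C2*cos(x)


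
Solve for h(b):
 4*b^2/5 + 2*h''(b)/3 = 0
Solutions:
 h(b) = C1 + C2*b - b^4/10


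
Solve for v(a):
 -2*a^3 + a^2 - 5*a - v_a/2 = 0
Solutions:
 v(a) = C1 - a^4 + 2*a^3/3 - 5*a^2


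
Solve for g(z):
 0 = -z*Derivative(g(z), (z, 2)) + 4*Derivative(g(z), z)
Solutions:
 g(z) = C1 + C2*z^5


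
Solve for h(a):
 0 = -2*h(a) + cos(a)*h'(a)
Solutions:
 h(a) = C1*(sin(a) + 1)/(sin(a) - 1)


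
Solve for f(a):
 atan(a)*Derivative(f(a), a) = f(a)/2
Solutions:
 f(a) = C1*exp(Integral(1/atan(a), a)/2)


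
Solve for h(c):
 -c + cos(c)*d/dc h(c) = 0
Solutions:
 h(c) = C1 + Integral(c/cos(c), c)


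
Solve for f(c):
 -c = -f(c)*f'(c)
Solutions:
 f(c) = -sqrt(C1 + c^2)
 f(c) = sqrt(C1 + c^2)


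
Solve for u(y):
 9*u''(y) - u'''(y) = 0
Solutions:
 u(y) = C1 + C2*y + C3*exp(9*y)


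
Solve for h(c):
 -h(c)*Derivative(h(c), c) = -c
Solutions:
 h(c) = -sqrt(C1 + c^2)
 h(c) = sqrt(C1 + c^2)


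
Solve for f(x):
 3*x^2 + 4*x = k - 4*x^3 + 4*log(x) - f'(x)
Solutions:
 f(x) = C1 + k*x - x^4 - x^3 - 2*x^2 + 4*x*log(x) - 4*x


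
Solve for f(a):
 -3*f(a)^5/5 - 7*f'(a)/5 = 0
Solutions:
 f(a) = -7^(1/4)*(1/(C1 + 12*a))^(1/4)
 f(a) = 7^(1/4)*(1/(C1 + 12*a))^(1/4)
 f(a) = -7^(1/4)*I*(1/(C1 + 12*a))^(1/4)
 f(a) = 7^(1/4)*I*(1/(C1 + 12*a))^(1/4)


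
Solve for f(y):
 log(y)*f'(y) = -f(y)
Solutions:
 f(y) = C1*exp(-li(y))


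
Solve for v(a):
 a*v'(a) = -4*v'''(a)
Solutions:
 v(a) = C1 + Integral(C2*airyai(-2^(1/3)*a/2) + C3*airybi(-2^(1/3)*a/2), a)


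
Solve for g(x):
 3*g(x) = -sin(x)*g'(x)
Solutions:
 g(x) = C1*(cos(x) + 1)^(3/2)/(cos(x) - 1)^(3/2)


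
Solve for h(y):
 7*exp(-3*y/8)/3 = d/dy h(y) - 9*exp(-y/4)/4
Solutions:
 h(y) = C1 - 9*exp(-y/4) - 56*exp(-3*y/8)/9


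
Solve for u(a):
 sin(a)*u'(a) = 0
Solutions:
 u(a) = C1


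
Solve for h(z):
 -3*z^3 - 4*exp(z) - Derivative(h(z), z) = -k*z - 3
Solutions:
 h(z) = C1 + k*z^2/2 - 3*z^4/4 + 3*z - 4*exp(z)


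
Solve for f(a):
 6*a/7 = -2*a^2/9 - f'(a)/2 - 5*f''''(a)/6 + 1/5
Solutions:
 f(a) = C1 + C4*exp(-3^(1/3)*5^(2/3)*a/5) - 4*a^3/27 - 6*a^2/7 + 2*a/5 + (C2*sin(3^(5/6)*5^(2/3)*a/10) + C3*cos(3^(5/6)*5^(2/3)*a/10))*exp(3^(1/3)*5^(2/3)*a/10)


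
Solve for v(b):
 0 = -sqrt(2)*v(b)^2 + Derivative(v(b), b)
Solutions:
 v(b) = -1/(C1 + sqrt(2)*b)


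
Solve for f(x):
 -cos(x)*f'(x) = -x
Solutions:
 f(x) = C1 + Integral(x/cos(x), x)


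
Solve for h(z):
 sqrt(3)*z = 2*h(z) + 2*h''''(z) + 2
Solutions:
 h(z) = sqrt(3)*z/2 + (C1*sin(sqrt(2)*z/2) + C2*cos(sqrt(2)*z/2))*exp(-sqrt(2)*z/2) + (C3*sin(sqrt(2)*z/2) + C4*cos(sqrt(2)*z/2))*exp(sqrt(2)*z/2) - 1


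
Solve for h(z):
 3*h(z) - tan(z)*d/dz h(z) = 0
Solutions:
 h(z) = C1*sin(z)^3


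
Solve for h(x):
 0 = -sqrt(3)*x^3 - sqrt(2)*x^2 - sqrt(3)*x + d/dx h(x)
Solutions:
 h(x) = C1 + sqrt(3)*x^4/4 + sqrt(2)*x^3/3 + sqrt(3)*x^2/2


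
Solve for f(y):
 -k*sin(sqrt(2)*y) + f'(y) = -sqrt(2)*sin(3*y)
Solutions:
 f(y) = C1 - sqrt(2)*k*cos(sqrt(2)*y)/2 + sqrt(2)*cos(3*y)/3


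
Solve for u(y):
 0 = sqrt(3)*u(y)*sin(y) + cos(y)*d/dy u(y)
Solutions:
 u(y) = C1*cos(y)^(sqrt(3))


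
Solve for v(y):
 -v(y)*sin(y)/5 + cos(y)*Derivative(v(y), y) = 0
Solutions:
 v(y) = C1/cos(y)^(1/5)


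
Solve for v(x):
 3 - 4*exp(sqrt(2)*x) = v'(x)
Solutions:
 v(x) = C1 + 3*x - 2*sqrt(2)*exp(sqrt(2)*x)


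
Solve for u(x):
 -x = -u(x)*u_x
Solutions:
 u(x) = -sqrt(C1 + x^2)
 u(x) = sqrt(C1 + x^2)


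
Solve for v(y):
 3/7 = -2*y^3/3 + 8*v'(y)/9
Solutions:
 v(y) = C1 + 3*y^4/16 + 27*y/56


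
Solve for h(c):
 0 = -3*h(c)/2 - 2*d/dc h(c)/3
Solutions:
 h(c) = C1*exp(-9*c/4)


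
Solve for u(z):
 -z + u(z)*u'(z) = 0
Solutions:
 u(z) = -sqrt(C1 + z^2)
 u(z) = sqrt(C1 + z^2)


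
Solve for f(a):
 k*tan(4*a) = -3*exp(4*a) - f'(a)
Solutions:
 f(a) = C1 + k*log(cos(4*a))/4 - 3*exp(4*a)/4


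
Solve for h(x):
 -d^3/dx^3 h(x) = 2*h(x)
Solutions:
 h(x) = C3*exp(-2^(1/3)*x) + (C1*sin(2^(1/3)*sqrt(3)*x/2) + C2*cos(2^(1/3)*sqrt(3)*x/2))*exp(2^(1/3)*x/2)


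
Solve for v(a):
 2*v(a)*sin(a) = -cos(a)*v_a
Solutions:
 v(a) = C1*cos(a)^2


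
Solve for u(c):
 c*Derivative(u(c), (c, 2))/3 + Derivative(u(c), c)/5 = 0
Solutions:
 u(c) = C1 + C2*c^(2/5)


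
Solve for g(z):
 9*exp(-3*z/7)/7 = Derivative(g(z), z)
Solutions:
 g(z) = C1 - 3*exp(-3*z/7)


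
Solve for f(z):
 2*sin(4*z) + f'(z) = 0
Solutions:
 f(z) = C1 + cos(4*z)/2


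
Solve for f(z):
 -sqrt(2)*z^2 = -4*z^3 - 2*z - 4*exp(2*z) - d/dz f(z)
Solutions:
 f(z) = C1 - z^4 + sqrt(2)*z^3/3 - z^2 - 2*exp(2*z)


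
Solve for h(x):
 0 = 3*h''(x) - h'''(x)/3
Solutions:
 h(x) = C1 + C2*x + C3*exp(9*x)


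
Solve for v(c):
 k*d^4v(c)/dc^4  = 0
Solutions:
 v(c) = C1 + C2*c + C3*c^2 + C4*c^3


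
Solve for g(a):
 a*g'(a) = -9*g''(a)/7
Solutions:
 g(a) = C1 + C2*erf(sqrt(14)*a/6)


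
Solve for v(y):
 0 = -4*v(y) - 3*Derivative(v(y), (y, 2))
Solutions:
 v(y) = C1*sin(2*sqrt(3)*y/3) + C2*cos(2*sqrt(3)*y/3)


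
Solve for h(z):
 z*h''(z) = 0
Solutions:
 h(z) = C1 + C2*z


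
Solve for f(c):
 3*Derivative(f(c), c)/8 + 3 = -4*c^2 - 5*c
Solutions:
 f(c) = C1 - 32*c^3/9 - 20*c^2/3 - 8*c


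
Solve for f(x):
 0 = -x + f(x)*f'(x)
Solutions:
 f(x) = -sqrt(C1 + x^2)
 f(x) = sqrt(C1 + x^2)


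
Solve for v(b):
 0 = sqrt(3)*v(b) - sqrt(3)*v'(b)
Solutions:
 v(b) = C1*exp(b)


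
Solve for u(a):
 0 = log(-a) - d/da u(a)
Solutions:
 u(a) = C1 + a*log(-a) - a


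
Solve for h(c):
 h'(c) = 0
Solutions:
 h(c) = C1


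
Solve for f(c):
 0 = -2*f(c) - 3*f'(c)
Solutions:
 f(c) = C1*exp(-2*c/3)


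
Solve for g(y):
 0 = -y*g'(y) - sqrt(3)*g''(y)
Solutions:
 g(y) = C1 + C2*erf(sqrt(2)*3^(3/4)*y/6)


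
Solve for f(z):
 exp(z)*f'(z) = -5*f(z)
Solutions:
 f(z) = C1*exp(5*exp(-z))


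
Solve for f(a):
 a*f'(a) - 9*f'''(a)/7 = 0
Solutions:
 f(a) = C1 + Integral(C2*airyai(21^(1/3)*a/3) + C3*airybi(21^(1/3)*a/3), a)


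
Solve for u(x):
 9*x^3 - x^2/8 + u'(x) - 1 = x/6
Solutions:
 u(x) = C1 - 9*x^4/4 + x^3/24 + x^2/12 + x


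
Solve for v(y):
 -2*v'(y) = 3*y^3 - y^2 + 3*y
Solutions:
 v(y) = C1 - 3*y^4/8 + y^3/6 - 3*y^2/4


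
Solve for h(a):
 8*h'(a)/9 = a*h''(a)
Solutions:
 h(a) = C1 + C2*a^(17/9)


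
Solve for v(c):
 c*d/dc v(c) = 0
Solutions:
 v(c) = C1


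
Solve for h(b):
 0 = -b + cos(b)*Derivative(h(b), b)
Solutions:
 h(b) = C1 + Integral(b/cos(b), b)


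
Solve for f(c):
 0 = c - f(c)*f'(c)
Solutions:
 f(c) = -sqrt(C1 + c^2)
 f(c) = sqrt(C1 + c^2)


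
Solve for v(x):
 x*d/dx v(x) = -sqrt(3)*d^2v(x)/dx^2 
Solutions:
 v(x) = C1 + C2*erf(sqrt(2)*3^(3/4)*x/6)


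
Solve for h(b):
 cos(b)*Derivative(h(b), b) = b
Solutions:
 h(b) = C1 + Integral(b/cos(b), b)
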